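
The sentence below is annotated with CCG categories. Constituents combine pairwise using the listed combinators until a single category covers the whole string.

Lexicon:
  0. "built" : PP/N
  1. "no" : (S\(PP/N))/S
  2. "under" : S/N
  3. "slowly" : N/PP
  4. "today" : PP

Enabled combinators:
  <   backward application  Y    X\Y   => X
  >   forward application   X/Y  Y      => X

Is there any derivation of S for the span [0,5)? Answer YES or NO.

[0,5] S   <
  [0,1] "built" : PP/N
  [1,5] S\(PP/N)   >
    [1,2] "no" : (S\(PP/N))/S
    [2,5] S   >
      [2,3] "under" : S/N
      [3,5] N   >
        [3,4] "slowly" : N/PP
        [4,5] "today" : PP

YES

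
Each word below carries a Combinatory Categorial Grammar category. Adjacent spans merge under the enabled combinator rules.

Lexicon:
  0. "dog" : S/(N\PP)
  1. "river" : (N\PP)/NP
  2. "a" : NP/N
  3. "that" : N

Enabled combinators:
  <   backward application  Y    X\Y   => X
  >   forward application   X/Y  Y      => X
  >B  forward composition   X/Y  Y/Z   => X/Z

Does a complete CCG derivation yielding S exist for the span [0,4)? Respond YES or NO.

[0,4] S   >
  [0,1] "dog" : S/(N\PP)
  [1,4] N\PP   >
    [1,2] "river" : (N\PP)/NP
    [2,4] NP   >
      [2,3] "a" : NP/N
      [3,4] "that" : N

YES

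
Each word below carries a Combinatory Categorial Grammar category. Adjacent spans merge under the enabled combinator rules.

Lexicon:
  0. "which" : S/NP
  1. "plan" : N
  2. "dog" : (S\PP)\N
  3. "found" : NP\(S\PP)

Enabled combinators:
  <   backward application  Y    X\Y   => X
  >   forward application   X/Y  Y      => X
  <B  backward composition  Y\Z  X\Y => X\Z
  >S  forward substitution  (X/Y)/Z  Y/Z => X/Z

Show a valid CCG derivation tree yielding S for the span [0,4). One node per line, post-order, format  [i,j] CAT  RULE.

[0,1] S/NP  lex  "which"
[1,2] N  lex  "plan"
[2,3] (S\PP)\N  lex  "dog"
[3,4] NP\(S\PP)  lex  "found"
[2,4] NP\N  <B  k=3
[1,4] NP  <  k=2
[0,4] S  >  k=1

[0,4] S   >
  [0,1] "which" : S/NP
  [1,4] NP   <
    [1,2] "plan" : N
    [2,4] NP\N   <B
      [2,3] "dog" : (S\PP)\N
      [3,4] "found" : NP\(S\PP)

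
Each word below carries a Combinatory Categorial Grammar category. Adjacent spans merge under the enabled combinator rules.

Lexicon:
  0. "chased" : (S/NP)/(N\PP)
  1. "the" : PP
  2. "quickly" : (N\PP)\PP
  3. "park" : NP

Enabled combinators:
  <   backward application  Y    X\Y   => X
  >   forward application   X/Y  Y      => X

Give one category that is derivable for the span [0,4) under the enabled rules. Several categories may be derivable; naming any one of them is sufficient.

[0,4] S   >
  [0,3] S/NP   >
    [0,1] "chased" : (S/NP)/(N\PP)
    [1,3] N\PP   <
      [1,2] "the" : PP
      [2,3] "quickly" : (N\PP)\PP
  [3,4] "park" : NP

S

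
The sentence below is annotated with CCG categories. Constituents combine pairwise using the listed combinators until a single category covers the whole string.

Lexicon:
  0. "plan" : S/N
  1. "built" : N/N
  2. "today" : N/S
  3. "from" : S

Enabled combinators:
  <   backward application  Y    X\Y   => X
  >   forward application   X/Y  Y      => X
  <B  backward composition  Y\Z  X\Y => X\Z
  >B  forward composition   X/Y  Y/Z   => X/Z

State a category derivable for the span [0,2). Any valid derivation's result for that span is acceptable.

S/N

[0,4] S   >
  [0,2] S/N   >B
    [0,1] "plan" : S/N
    [1,2] "built" : N/N
  [2,4] N   >
    [2,3] "today" : N/S
    [3,4] "from" : S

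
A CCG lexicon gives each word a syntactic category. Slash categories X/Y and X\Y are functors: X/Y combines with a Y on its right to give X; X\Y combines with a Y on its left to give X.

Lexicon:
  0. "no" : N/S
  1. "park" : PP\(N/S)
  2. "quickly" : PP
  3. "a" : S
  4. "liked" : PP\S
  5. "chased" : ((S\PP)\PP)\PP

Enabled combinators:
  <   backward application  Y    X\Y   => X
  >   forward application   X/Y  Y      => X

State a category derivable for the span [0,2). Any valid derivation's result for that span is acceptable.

PP

[0,6] S   <
  [0,2] PP   <
    [0,1] "no" : N/S
    [1,2] "park" : PP\(N/S)
  [2,6] S\PP   <
    [2,3] "quickly" : PP
    [3,6] (S\PP)\PP   <
      [3,5] PP   <
        [3,4] "a" : S
        [4,5] "liked" : PP\S
      [5,6] "chased" : ((S\PP)\PP)\PP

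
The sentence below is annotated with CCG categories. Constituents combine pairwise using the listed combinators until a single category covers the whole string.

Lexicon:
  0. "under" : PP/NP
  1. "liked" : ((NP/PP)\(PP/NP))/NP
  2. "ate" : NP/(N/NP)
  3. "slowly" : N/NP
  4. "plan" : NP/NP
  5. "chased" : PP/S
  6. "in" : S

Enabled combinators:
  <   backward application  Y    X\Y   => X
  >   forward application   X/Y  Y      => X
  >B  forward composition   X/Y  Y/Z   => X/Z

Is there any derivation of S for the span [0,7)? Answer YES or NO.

PP/NP ((NP/PP)\(PP/NP))/NP NP/(N/NP) N/NP NP/NP PP/S S
CKY chart[0,7] = {NP}; S ∉ chart

NO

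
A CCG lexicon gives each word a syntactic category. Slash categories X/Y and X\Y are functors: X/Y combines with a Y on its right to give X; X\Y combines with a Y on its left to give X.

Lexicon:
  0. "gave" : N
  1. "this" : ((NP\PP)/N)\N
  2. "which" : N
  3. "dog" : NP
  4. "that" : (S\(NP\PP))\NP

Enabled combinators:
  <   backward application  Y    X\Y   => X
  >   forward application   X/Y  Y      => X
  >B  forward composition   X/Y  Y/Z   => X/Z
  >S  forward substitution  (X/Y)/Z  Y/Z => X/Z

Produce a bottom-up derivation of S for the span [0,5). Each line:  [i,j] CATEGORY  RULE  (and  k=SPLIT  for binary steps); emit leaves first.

[0,1] N  lex  "gave"
[1,2] ((NP\PP)/N)\N  lex  "this"
[0,2] (NP\PP)/N  <  k=1
[2,3] N  lex  "which"
[0,3] NP\PP  >  k=2
[3,4] NP  lex  "dog"
[4,5] (S\(NP\PP))\NP  lex  "that"
[3,5] S\(NP\PP)  <  k=4
[0,5] S  <  k=3

[0,5] S   <
  [0,3] NP\PP   >
    [0,2] (NP\PP)/N   <
      [0,1] "gave" : N
      [1,2] "this" : ((NP\PP)/N)\N
    [2,3] "which" : N
  [3,5] S\(NP\PP)   <
    [3,4] "dog" : NP
    [4,5] "that" : (S\(NP\PP))\NP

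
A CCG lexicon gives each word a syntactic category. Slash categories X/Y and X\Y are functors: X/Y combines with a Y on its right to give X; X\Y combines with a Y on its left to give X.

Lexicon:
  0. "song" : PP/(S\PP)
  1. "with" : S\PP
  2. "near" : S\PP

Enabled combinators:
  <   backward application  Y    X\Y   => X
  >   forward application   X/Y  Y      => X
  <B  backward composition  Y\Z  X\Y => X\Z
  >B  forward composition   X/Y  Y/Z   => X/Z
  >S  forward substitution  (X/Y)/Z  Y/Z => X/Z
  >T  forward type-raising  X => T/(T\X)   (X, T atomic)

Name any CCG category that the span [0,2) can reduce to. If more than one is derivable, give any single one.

[0,3] S   <
  [0,2] PP   >
    [0,1] "song" : PP/(S\PP)
    [1,2] "with" : S\PP
  [2,3] "near" : S\PP

PP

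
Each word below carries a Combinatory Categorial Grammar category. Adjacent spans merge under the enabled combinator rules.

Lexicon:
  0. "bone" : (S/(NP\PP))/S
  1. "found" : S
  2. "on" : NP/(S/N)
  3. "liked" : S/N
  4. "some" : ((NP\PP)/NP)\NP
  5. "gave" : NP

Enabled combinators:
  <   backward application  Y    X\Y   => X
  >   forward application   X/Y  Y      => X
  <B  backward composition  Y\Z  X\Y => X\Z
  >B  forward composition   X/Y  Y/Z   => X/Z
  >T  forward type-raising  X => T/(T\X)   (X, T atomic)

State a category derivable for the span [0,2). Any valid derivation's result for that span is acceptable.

S/(NP\PP)

[0,6] S   >
  [0,5] S/NP   >B
    [0,2] S/(NP\PP)   >
      [0,1] "bone" : (S/(NP\PP))/S
      [1,2] "found" : S
    [2,5] (NP\PP)/NP   <
      [2,4] NP   >
        [2,3] "on" : NP/(S/N)
        [3,4] "liked" : S/N
      [4,5] "some" : ((NP\PP)/NP)\NP
  [5,6] "gave" : NP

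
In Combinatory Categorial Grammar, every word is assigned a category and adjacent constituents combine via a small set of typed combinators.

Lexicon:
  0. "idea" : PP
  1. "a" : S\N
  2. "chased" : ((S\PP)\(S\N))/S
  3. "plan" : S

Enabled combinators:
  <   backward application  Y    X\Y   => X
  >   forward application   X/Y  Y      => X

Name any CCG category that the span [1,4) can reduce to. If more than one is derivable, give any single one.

S\PP

[0,4] S   <
  [0,1] "idea" : PP
  [1,4] S\PP   <
    [1,2] "a" : S\N
    [2,4] (S\PP)\(S\N)   >
      [2,3] "chased" : ((S\PP)\(S\N))/S
      [3,4] "plan" : S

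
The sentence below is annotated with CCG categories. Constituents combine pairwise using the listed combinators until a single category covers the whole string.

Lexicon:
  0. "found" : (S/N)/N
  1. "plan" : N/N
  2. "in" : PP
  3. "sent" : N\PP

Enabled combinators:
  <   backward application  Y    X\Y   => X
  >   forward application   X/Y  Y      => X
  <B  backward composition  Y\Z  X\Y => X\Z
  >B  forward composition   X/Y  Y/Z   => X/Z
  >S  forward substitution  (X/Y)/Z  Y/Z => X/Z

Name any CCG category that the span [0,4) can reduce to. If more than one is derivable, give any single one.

S

[0,4] S   >
  [0,2] S/N   >S
    [0,1] "found" : (S/N)/N
    [1,2] "plan" : N/N
  [2,4] N   <
    [2,3] "in" : PP
    [3,4] "sent" : N\PP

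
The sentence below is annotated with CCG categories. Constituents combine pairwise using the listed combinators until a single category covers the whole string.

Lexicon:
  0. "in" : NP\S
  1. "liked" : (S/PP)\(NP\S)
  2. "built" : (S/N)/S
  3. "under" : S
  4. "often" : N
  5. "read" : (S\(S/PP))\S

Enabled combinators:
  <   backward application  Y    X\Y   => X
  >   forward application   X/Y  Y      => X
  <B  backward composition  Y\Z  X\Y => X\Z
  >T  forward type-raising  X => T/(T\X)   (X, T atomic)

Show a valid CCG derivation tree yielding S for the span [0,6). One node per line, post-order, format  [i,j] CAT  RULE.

[0,6] S   <
  [0,2] S/PP   <
    [0,1] "in" : NP\S
    [1,2] "liked" : (S/PP)\(NP\S)
  [2,6] S\(S/PP)   <
    [2,5] S   >
      [2,4] S/N   >
        [2,3] "built" : (S/N)/S
        [3,4] "under" : S
      [4,5] "often" : N
    [5,6] "read" : (S\(S/PP))\S

[0,1] NP\S  lex  "in"
[1,2] (S/PP)\(NP\S)  lex  "liked"
[0,2] S/PP  <  k=1
[2,3] (S/N)/S  lex  "built"
[3,4] S  lex  "under"
[2,4] S/N  >  k=3
[4,5] N  lex  "often"
[2,5] S  >  k=4
[5,6] (S\(S/PP))\S  lex  "read"
[2,6] S\(S/PP)  <  k=5
[0,6] S  <  k=2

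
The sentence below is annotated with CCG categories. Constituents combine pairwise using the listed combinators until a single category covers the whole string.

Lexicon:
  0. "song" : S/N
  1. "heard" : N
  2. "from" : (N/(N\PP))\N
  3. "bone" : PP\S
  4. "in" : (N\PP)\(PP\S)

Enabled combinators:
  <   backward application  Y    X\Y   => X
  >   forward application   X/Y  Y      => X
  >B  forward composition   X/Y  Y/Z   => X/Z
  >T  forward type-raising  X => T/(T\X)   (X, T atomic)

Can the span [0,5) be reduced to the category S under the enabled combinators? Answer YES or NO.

[0,5] S   >
  [0,1] "song" : S/N
  [1,5] N   >
    [1,3] N/(N\PP)   <
      [1,2] "heard" : N
      [2,3] "from" : (N/(N\PP))\N
    [3,5] N\PP   <
      [3,4] "bone" : PP\S
      [4,5] "in" : (N\PP)\(PP\S)

YES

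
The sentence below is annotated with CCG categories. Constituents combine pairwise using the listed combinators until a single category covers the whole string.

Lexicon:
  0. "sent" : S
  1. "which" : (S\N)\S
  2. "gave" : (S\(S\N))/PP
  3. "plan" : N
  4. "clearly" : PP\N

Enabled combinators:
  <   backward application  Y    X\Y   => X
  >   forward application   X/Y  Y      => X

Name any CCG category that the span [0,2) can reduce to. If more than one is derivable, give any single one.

S\N

[0,5] S   <
  [0,2] S\N   <
    [0,1] "sent" : S
    [1,2] "which" : (S\N)\S
  [2,5] S\(S\N)   >
    [2,3] "gave" : (S\(S\N))/PP
    [3,5] PP   <
      [3,4] "plan" : N
      [4,5] "clearly" : PP\N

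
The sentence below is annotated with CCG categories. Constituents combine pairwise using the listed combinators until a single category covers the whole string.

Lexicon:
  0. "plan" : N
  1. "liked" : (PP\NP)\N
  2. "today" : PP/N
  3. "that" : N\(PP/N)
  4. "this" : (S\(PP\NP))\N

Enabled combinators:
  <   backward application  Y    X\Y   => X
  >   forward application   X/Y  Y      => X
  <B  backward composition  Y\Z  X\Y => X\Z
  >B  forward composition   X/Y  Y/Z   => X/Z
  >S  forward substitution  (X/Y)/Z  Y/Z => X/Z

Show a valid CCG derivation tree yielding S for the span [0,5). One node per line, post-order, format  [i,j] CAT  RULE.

[0,5] S   <
  [0,1] "plan" : N
  [1,5] S\N   <B
    [1,2] "liked" : (PP\NP)\N
    [2,5] S\(PP\NP)   <
      [2,4] N   <
        [2,3] "today" : PP/N
        [3,4] "that" : N\(PP/N)
      [4,5] "this" : (S\(PP\NP))\N

[0,1] N  lex  "plan"
[1,2] (PP\NP)\N  lex  "liked"
[2,3] PP/N  lex  "today"
[3,4] N\(PP/N)  lex  "that"
[2,4] N  <  k=3
[4,5] (S\(PP\NP))\N  lex  "this"
[2,5] S\(PP\NP)  <  k=4
[1,5] S\N  <B  k=2
[0,5] S  <  k=1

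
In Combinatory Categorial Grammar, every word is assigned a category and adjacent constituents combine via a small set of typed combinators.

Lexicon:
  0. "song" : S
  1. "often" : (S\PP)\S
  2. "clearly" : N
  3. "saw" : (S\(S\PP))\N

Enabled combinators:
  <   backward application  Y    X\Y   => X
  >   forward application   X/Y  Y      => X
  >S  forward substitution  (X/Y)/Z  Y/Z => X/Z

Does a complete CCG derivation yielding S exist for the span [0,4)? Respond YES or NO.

[0,4] S   <
  [0,2] S\PP   <
    [0,1] "song" : S
    [1,2] "often" : (S\PP)\S
  [2,4] S\(S\PP)   <
    [2,3] "clearly" : N
    [3,4] "saw" : (S\(S\PP))\N

YES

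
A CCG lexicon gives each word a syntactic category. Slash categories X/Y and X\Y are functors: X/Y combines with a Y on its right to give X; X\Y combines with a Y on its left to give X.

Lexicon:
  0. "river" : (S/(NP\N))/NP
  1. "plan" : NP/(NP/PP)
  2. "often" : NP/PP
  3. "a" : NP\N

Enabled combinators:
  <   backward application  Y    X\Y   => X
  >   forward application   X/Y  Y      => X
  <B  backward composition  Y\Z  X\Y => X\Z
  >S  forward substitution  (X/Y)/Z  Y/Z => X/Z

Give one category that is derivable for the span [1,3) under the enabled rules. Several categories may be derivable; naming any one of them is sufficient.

NP

[0,4] S   >
  [0,3] S/(NP\N)   >
    [0,1] "river" : (S/(NP\N))/NP
    [1,3] NP   >
      [1,2] "plan" : NP/(NP/PP)
      [2,3] "often" : NP/PP
  [3,4] "a" : NP\N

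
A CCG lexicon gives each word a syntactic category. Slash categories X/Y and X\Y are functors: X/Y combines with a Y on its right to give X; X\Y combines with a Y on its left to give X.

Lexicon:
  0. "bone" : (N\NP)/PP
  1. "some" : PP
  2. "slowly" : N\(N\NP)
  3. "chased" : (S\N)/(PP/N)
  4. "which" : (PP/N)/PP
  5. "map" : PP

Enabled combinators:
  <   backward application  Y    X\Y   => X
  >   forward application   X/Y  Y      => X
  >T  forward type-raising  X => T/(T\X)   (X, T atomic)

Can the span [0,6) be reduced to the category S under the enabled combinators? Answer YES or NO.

YES

[0,6] S   <
  [0,3] N   <
    [0,2] N\NP   >
      [0,1] "bone" : (N\NP)/PP
      [1,2] "some" : PP
    [2,3] "slowly" : N\(N\NP)
  [3,6] S\N   >
    [3,4] "chased" : (S\N)/(PP/N)
    [4,6] PP/N   >
      [4,5] "which" : (PP/N)/PP
      [5,6] "map" : PP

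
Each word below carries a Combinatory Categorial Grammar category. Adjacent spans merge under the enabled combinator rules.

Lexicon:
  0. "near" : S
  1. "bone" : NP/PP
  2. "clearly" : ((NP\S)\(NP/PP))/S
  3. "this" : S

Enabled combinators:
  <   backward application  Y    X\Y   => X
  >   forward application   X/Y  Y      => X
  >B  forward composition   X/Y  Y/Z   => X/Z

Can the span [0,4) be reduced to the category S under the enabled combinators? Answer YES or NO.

S NP/PP ((NP\S)\(NP/PP))/S S
CKY chart[0,4] = {NP}; S ∉ chart

NO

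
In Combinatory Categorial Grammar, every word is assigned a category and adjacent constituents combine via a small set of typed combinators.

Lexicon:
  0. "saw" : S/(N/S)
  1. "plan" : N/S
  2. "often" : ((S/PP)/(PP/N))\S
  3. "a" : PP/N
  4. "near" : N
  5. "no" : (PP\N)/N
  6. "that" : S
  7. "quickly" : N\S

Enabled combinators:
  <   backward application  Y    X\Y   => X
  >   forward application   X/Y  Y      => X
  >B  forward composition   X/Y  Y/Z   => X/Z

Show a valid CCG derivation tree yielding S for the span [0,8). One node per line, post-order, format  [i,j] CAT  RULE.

[0,1] S/(N/S)  lex  "saw"
[1,2] N/S  lex  "plan"
[0,2] S  >  k=1
[2,3] ((S/PP)/(PP/N))\S  lex  "often"
[0,3] (S/PP)/(PP/N)  <  k=2
[3,4] PP/N  lex  "a"
[0,4] S/PP  >  k=3
[4,5] N  lex  "near"
[5,6] (PP\N)/N  lex  "no"
[6,7] S  lex  "that"
[7,8] N\S  lex  "quickly"
[6,8] N  <  k=7
[5,8] PP\N  >  k=6
[4,8] PP  <  k=5
[0,8] S  >  k=4

[0,8] S   >
  [0,4] S/PP   >
    [0,3] (S/PP)/(PP/N)   <
      [0,2] S   >
        [0,1] "saw" : S/(N/S)
        [1,2] "plan" : N/S
      [2,3] "often" : ((S/PP)/(PP/N))\S
    [3,4] "a" : PP/N
  [4,8] PP   <
    [4,5] "near" : N
    [5,8] PP\N   >
      [5,6] "no" : (PP\N)/N
      [6,8] N   <
        [6,7] "that" : S
        [7,8] "quickly" : N\S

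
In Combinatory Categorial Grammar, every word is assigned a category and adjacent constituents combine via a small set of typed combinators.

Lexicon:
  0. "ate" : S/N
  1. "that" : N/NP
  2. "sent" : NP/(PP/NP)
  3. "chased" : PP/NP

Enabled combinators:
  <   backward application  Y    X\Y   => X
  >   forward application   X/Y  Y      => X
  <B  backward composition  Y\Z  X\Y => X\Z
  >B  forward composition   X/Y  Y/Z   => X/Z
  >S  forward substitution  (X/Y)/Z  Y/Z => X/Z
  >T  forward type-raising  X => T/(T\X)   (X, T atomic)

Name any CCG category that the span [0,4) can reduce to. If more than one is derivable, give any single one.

S

[0,4] S   >
  [0,1] "ate" : S/N
  [1,4] N   >
    [1,2] "that" : N/NP
    [2,4] NP   >
      [2,3] "sent" : NP/(PP/NP)
      [3,4] "chased" : PP/NP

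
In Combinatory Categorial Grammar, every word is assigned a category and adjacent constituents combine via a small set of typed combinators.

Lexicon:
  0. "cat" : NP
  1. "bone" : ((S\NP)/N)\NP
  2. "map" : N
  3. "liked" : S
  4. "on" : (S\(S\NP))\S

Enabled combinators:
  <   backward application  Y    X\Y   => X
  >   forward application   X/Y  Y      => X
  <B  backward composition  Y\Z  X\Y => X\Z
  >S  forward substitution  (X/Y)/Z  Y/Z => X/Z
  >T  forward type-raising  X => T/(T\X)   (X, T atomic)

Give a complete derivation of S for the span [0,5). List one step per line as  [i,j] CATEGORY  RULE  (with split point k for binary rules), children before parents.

[0,1] NP  lex  "cat"
[1,2] ((S\NP)/N)\NP  lex  "bone"
[0,2] (S\NP)/N  <  k=1
[2,3] N  lex  "map"
[0,3] S\NP  >  k=2
[3,4] S  lex  "liked"
[4,5] (S\(S\NP))\S  lex  "on"
[3,5] S\(S\NP)  <  k=4
[0,5] S  <  k=3

[0,5] S   <
  [0,3] S\NP   >
    [0,2] (S\NP)/N   <
      [0,1] "cat" : NP
      [1,2] "bone" : ((S\NP)/N)\NP
    [2,3] "map" : N
  [3,5] S\(S\NP)   <
    [3,4] "liked" : S
    [4,5] "on" : (S\(S\NP))\S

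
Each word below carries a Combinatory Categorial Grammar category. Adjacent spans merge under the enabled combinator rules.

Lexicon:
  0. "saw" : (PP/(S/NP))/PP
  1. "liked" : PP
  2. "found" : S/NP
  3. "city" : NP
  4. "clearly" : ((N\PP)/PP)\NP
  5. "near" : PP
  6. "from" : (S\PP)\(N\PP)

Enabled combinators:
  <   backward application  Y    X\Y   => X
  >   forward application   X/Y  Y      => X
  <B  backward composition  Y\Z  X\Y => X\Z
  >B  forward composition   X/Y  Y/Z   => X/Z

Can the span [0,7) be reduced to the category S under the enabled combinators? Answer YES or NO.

YES

[0,7] S   <
  [0,3] PP   >
    [0,2] PP/(S/NP)   >
      [0,1] "saw" : (PP/(S/NP))/PP
      [1,2] "liked" : PP
    [2,3] "found" : S/NP
  [3,7] S\PP   <
    [3,6] N\PP   >
      [3,5] (N\PP)/PP   <
        [3,4] "city" : NP
        [4,5] "clearly" : ((N\PP)/PP)\NP
      [5,6] "near" : PP
    [6,7] "from" : (S\PP)\(N\PP)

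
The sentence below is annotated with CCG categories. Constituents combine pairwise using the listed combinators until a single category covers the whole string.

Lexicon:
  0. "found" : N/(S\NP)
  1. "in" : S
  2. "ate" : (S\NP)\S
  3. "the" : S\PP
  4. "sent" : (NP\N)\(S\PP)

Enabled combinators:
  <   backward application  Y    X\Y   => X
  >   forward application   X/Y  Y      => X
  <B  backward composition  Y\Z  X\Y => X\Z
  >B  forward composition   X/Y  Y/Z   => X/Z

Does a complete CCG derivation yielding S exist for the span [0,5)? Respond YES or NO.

N/(S\NP) S (S\NP)\S S\PP (NP\N)\(S\PP)
CKY chart[0,5] = {NP}; S ∉ chart

NO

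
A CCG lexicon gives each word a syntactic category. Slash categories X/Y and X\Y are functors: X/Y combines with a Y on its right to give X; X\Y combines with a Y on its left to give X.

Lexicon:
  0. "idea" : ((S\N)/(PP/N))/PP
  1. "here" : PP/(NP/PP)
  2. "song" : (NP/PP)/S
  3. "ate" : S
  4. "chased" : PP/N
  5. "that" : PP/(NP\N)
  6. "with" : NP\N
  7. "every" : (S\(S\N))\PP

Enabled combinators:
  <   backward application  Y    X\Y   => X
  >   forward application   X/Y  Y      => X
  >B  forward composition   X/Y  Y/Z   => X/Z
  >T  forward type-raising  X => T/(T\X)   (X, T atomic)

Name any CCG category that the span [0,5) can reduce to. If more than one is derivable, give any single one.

[0,8] S   <
  [0,5] S\N   >
    [0,4] (S\N)/(PP/N)   >
      [0,1] "idea" : ((S\N)/(PP/N))/PP
      [1,4] PP   >
        [1,3] PP/S   >B
          [1,2] "here" : PP/(NP/PP)
          [2,3] "song" : (NP/PP)/S
        [3,4] "ate" : S
    [4,5] "chased" : PP/N
  [5,8] S\(S\N)   <
    [5,7] PP   >
      [5,6] "that" : PP/(NP\N)
      [6,7] "with" : NP\N
    [7,8] "every" : (S\(S\N))\PP

S\N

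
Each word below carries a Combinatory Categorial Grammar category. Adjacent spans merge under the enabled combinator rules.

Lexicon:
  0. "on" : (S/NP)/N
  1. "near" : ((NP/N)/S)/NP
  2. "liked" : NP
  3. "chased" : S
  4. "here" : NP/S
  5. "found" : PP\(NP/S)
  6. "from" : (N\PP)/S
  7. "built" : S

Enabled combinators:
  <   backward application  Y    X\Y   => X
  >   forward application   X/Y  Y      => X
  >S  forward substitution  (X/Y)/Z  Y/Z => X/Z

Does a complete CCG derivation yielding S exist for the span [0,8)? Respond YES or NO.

YES

[0,8] S   >
  [0,4] S/N   >S
    [0,1] "on" : (S/NP)/N
    [1,4] NP/N   >
      [1,3] (NP/N)/S   >
        [1,2] "near" : ((NP/N)/S)/NP
        [2,3] "liked" : NP
      [3,4] "chased" : S
  [4,8] N   <
    [4,6] PP   <
      [4,5] "here" : NP/S
      [5,6] "found" : PP\(NP/S)
    [6,8] N\PP   >
      [6,7] "from" : (N\PP)/S
      [7,8] "built" : S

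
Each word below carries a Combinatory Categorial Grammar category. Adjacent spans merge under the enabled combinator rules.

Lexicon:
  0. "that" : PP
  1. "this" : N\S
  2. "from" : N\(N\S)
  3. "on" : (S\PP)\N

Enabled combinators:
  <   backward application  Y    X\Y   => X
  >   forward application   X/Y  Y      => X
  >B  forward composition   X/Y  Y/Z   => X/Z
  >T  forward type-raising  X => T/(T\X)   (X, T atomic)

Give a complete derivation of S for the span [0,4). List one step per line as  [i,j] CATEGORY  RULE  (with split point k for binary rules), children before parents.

[0,1] PP  lex  "that"
[1,2] N\S  lex  "this"
[2,3] N\(N\S)  lex  "from"
[1,3] N  <  k=2
[3,4] (S\PP)\N  lex  "on"
[1,4] S\PP  <  k=3
[0,4] S  <  k=1

[0,4] S   <
  [0,1] "that" : PP
  [1,4] S\PP   <
    [1,3] N   <
      [1,2] "this" : N\S
      [2,3] "from" : N\(N\S)
    [3,4] "on" : (S\PP)\N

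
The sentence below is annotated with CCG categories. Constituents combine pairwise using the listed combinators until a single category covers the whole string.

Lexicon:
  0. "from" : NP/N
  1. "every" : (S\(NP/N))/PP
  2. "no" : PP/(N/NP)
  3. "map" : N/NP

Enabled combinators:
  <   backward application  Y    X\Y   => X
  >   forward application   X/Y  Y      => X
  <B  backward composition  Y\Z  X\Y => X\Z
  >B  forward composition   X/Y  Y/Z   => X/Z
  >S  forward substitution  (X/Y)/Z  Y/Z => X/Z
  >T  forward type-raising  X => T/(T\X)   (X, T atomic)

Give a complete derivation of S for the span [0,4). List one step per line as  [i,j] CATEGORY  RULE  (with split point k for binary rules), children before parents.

[0,1] NP/N  lex  "from"
[1,2] (S\(NP/N))/PP  lex  "every"
[2,3] PP/(N/NP)  lex  "no"
[3,4] N/NP  lex  "map"
[2,4] PP  >  k=3
[1,4] S\(NP/N)  >  k=2
[0,4] S  <  k=1

[0,4] S   <
  [0,1] "from" : NP/N
  [1,4] S\(NP/N)   >
    [1,2] "every" : (S\(NP/N))/PP
    [2,4] PP   >
      [2,3] "no" : PP/(N/NP)
      [3,4] "map" : N/NP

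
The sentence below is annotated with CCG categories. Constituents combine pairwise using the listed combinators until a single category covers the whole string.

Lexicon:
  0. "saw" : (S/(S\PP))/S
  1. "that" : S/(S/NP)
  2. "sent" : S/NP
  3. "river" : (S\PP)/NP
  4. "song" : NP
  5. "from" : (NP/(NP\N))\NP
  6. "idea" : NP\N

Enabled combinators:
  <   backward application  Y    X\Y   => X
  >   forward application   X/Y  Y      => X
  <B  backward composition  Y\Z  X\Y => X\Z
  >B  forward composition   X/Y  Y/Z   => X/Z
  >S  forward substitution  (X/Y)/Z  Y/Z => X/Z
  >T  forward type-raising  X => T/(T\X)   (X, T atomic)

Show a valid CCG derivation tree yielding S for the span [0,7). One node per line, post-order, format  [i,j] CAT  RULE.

[0,7] S   >
  [0,3] S/(S\PP)   >
    [0,1] "saw" : (S/(S\PP))/S
    [1,3] S   >
      [1,2] "that" : S/(S/NP)
      [2,3] "sent" : S/NP
  [3,7] S\PP   >
    [3,4] "river" : (S\PP)/NP
    [4,7] NP   >
      [4,6] NP/(NP\N)   <
        [4,5] "song" : NP
        [5,6] "from" : (NP/(NP\N))\NP
      [6,7] "idea" : NP\N

[0,1] (S/(S\PP))/S  lex  "saw"
[1,2] S/(S/NP)  lex  "that"
[2,3] S/NP  lex  "sent"
[1,3] S  >  k=2
[0,3] S/(S\PP)  >  k=1
[3,4] (S\PP)/NP  lex  "river"
[4,5] NP  lex  "song"
[5,6] (NP/(NP\N))\NP  lex  "from"
[4,6] NP/(NP\N)  <  k=5
[6,7] NP\N  lex  "idea"
[4,7] NP  >  k=6
[3,7] S\PP  >  k=4
[0,7] S  >  k=3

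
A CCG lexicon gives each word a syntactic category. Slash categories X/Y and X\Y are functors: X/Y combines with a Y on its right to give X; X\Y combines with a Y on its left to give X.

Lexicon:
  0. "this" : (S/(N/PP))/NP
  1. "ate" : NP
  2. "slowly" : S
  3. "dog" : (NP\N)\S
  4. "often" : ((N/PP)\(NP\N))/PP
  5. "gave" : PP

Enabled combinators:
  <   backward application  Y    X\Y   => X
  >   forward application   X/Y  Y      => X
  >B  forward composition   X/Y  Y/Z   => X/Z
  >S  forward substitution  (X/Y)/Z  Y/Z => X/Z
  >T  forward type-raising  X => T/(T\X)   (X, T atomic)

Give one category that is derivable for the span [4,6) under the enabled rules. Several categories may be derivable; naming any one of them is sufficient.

(N/PP)\(NP\N)

[0,6] S   >
  [0,2] S/(N/PP)   >
    [0,1] "this" : (S/(N/PP))/NP
    [1,2] "ate" : NP
  [2,6] N/PP   <
    [2,4] NP\N   <
      [2,3] "slowly" : S
      [3,4] "dog" : (NP\N)\S
    [4,6] (N/PP)\(NP\N)   >
      [4,5] "often" : ((N/PP)\(NP\N))/PP
      [5,6] "gave" : PP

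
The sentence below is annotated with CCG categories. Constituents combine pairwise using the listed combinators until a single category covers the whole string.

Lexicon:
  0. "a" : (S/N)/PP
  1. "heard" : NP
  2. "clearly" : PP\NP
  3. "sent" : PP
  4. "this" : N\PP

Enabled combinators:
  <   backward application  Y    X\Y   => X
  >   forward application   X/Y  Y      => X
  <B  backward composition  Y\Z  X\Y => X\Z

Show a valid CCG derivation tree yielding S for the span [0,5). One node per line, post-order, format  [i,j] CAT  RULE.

[0,1] (S/N)/PP  lex  "a"
[1,2] NP  lex  "heard"
[2,3] PP\NP  lex  "clearly"
[1,3] PP  <  k=2
[0,3] S/N  >  k=1
[3,4] PP  lex  "sent"
[4,5] N\PP  lex  "this"
[3,5] N  <  k=4
[0,5] S  >  k=3

[0,5] S   >
  [0,3] S/N   >
    [0,1] "a" : (S/N)/PP
    [1,3] PP   <
      [1,2] "heard" : NP
      [2,3] "clearly" : PP\NP
  [3,5] N   <
    [3,4] "sent" : PP
    [4,5] "this" : N\PP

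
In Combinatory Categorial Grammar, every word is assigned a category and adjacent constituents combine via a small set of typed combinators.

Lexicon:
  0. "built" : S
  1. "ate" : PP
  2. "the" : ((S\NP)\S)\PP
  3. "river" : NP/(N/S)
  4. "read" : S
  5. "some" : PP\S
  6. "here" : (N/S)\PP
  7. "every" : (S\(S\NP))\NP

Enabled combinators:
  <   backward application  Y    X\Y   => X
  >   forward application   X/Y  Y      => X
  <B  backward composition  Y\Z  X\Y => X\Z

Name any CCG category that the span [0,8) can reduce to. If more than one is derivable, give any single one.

[0,8] S   <
  [0,3] S\NP   <
    [0,1] "built" : S
    [1,3] (S\NP)\S   <
      [1,2] "ate" : PP
      [2,3] "the" : ((S\NP)\S)\PP
  [3,8] S\(S\NP)   <
    [3,7] NP   >
      [3,4] "river" : NP/(N/S)
      [4,7] N/S   <
        [4,6] PP   <
          [4,5] "read" : S
          [5,6] "some" : PP\S
        [6,7] "here" : (N/S)\PP
    [7,8] "every" : (S\(S\NP))\NP

S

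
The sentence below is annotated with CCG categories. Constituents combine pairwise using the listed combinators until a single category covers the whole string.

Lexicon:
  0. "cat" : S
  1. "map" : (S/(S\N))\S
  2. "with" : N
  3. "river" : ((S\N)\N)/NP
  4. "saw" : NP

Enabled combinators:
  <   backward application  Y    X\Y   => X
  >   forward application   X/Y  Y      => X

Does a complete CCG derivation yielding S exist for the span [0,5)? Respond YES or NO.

YES

[0,5] S   >
  [0,2] S/(S\N)   <
    [0,1] "cat" : S
    [1,2] "map" : (S/(S\N))\S
  [2,5] S\N   <
    [2,3] "with" : N
    [3,5] (S\N)\N   >
      [3,4] "river" : ((S\N)\N)/NP
      [4,5] "saw" : NP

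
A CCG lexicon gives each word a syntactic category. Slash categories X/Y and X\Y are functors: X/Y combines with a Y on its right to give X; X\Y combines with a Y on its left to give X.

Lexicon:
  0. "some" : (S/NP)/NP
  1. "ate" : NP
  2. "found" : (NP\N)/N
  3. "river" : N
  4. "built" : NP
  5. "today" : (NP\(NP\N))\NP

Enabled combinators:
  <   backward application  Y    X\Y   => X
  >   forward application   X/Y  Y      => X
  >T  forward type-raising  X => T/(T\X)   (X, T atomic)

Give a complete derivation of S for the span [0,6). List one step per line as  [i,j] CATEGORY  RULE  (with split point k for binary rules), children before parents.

[0,6] S   >
  [0,2] S/NP   >
    [0,1] "some" : (S/NP)/NP
    [1,2] "ate" : NP
  [2,6] NP   <
    [2,4] NP\N   >
      [2,3] "found" : (NP\N)/N
      [3,4] "river" : N
    [4,6] NP\(NP\N)   <
      [4,5] "built" : NP
      [5,6] "today" : (NP\(NP\N))\NP

[0,1] (S/NP)/NP  lex  "some"
[1,2] NP  lex  "ate"
[0,2] S/NP  >  k=1
[2,3] (NP\N)/N  lex  "found"
[3,4] N  lex  "river"
[2,4] NP\N  >  k=3
[4,5] NP  lex  "built"
[5,6] (NP\(NP\N))\NP  lex  "today"
[4,6] NP\(NP\N)  <  k=5
[2,6] NP  <  k=4
[0,6] S  >  k=2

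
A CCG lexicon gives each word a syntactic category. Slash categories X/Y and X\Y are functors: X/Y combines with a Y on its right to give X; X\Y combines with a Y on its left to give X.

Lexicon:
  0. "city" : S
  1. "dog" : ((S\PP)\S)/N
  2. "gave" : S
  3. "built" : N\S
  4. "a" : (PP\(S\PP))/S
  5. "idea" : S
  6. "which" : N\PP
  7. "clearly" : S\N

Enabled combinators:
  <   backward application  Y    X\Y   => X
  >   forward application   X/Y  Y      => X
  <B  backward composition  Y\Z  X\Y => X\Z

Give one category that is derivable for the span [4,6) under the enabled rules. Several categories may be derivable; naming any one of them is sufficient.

[0,8] S   <
  [0,6] PP   <
    [0,1] "city" : S
    [1,6] PP\S   <B
      [1,4] (S\PP)\S   >
        [1,2] "dog" : ((S\PP)\S)/N
        [2,4] N   <
          [2,3] "gave" : S
          [3,4] "built" : N\S
      [4,6] PP\(S\PP)   >
        [4,5] "a" : (PP\(S\PP))/S
        [5,6] "idea" : S
  [6,8] S\PP   <B
    [6,7] "which" : N\PP
    [7,8] "clearly" : S\N

PP\(S\PP)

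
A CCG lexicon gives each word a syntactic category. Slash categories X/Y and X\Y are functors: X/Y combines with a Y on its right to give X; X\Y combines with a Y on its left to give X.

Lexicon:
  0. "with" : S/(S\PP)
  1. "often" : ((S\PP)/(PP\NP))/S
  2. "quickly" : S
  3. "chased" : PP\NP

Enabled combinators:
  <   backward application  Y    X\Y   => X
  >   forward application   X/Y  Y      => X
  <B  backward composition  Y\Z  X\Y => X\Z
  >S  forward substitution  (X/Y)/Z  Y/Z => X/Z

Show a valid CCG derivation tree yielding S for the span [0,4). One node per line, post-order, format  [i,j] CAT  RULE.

[0,4] S   >
  [0,1] "with" : S/(S\PP)
  [1,4] S\PP   >
    [1,3] (S\PP)/(PP\NP)   >
      [1,2] "often" : ((S\PP)/(PP\NP))/S
      [2,3] "quickly" : S
    [3,4] "chased" : PP\NP

[0,1] S/(S\PP)  lex  "with"
[1,2] ((S\PP)/(PP\NP))/S  lex  "often"
[2,3] S  lex  "quickly"
[1,3] (S\PP)/(PP\NP)  >  k=2
[3,4] PP\NP  lex  "chased"
[1,4] S\PP  >  k=3
[0,4] S  >  k=1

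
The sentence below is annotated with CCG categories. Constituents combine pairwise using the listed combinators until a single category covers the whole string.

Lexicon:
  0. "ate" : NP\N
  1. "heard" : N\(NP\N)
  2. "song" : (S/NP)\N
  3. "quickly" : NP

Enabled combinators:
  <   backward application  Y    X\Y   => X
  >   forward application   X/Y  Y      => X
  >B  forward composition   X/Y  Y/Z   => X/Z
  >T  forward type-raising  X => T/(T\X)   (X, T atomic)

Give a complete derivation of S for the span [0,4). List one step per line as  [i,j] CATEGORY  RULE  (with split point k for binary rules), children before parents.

[0,1] NP\N  lex  "ate"
[1,2] N\(NP\N)  lex  "heard"
[0,2] N  <  k=1
[2,3] (S/NP)\N  lex  "song"
[0,3] S/NP  <  k=2
[3,4] NP  lex  "quickly"
[0,4] S  >  k=3

[0,4] S   >
  [0,3] S/NP   <
    [0,2] N   <
      [0,1] "ate" : NP\N
      [1,2] "heard" : N\(NP\N)
    [2,3] "song" : (S/NP)\N
  [3,4] "quickly" : NP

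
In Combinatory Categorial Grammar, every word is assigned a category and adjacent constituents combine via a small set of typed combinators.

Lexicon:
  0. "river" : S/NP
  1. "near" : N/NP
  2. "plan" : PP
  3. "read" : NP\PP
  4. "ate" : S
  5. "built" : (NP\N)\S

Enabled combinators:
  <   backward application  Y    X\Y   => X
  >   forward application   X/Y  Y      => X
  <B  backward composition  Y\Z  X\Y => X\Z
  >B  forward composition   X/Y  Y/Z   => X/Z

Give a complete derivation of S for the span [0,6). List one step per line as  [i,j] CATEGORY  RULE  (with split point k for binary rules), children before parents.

[0,1] S/NP  lex  "river"
[1,2] N/NP  lex  "near"
[2,3] PP  lex  "plan"
[3,4] NP\PP  lex  "read"
[2,4] NP  <  k=3
[1,4] N  >  k=2
[4,5] S  lex  "ate"
[5,6] (NP\N)\S  lex  "built"
[4,6] NP\N  <  k=5
[1,6] NP  <  k=4
[0,6] S  >  k=1

[0,6] S   >
  [0,1] "river" : S/NP
  [1,6] NP   <
    [1,4] N   >
      [1,2] "near" : N/NP
      [2,4] NP   <
        [2,3] "plan" : PP
        [3,4] "read" : NP\PP
    [4,6] NP\N   <
      [4,5] "ate" : S
      [5,6] "built" : (NP\N)\S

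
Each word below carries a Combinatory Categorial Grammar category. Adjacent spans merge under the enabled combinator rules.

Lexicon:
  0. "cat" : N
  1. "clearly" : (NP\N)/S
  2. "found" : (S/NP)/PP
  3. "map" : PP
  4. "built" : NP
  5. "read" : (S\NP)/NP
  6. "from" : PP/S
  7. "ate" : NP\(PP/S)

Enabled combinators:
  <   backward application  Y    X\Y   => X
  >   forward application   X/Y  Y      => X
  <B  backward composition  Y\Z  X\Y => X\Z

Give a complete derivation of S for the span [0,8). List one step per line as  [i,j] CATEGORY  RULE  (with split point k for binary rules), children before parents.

[0,8] S   <
  [0,5] NP   <
    [0,1] "cat" : N
    [1,5] NP\N   >
      [1,2] "clearly" : (NP\N)/S
      [2,5] S   >
        [2,4] S/NP   >
          [2,3] "found" : (S/NP)/PP
          [3,4] "map" : PP
        [4,5] "built" : NP
  [5,8] S\NP   >
    [5,6] "read" : (S\NP)/NP
    [6,8] NP   <
      [6,7] "from" : PP/S
      [7,8] "ate" : NP\(PP/S)

[0,1] N  lex  "cat"
[1,2] (NP\N)/S  lex  "clearly"
[2,3] (S/NP)/PP  lex  "found"
[3,4] PP  lex  "map"
[2,4] S/NP  >  k=3
[4,5] NP  lex  "built"
[2,5] S  >  k=4
[1,5] NP\N  >  k=2
[0,5] NP  <  k=1
[5,6] (S\NP)/NP  lex  "read"
[6,7] PP/S  lex  "from"
[7,8] NP\(PP/S)  lex  "ate"
[6,8] NP  <  k=7
[5,8] S\NP  >  k=6
[0,8] S  <  k=5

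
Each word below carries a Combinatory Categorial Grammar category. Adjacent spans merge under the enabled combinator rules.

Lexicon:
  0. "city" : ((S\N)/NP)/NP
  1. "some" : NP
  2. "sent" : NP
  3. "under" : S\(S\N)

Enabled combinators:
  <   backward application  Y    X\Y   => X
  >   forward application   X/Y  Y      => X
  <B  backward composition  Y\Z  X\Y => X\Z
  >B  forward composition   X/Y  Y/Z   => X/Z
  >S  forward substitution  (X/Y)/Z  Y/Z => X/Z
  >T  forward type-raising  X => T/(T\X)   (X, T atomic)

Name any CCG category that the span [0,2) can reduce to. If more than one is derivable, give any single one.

(S\N)/NP

[0,4] S   <
  [0,3] S\N   >
    [0,2] (S\N)/NP   >
      [0,1] "city" : ((S\N)/NP)/NP
      [1,2] "some" : NP
    [2,3] "sent" : NP
  [3,4] "under" : S\(S\N)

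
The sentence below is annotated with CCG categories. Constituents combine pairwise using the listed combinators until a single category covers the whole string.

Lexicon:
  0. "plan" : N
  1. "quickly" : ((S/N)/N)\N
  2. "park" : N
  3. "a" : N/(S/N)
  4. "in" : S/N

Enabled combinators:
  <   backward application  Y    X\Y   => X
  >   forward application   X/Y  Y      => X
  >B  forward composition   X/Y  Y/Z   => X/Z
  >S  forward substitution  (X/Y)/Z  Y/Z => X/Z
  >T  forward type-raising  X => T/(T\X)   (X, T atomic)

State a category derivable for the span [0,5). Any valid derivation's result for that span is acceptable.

S

[0,5] S   >
  [0,3] S/N   >
    [0,2] (S/N)/N   <
      [0,1] "plan" : N
      [1,2] "quickly" : ((S/N)/N)\N
    [2,3] "park" : N
  [3,5] N   >
    [3,4] "a" : N/(S/N)
    [4,5] "in" : S/N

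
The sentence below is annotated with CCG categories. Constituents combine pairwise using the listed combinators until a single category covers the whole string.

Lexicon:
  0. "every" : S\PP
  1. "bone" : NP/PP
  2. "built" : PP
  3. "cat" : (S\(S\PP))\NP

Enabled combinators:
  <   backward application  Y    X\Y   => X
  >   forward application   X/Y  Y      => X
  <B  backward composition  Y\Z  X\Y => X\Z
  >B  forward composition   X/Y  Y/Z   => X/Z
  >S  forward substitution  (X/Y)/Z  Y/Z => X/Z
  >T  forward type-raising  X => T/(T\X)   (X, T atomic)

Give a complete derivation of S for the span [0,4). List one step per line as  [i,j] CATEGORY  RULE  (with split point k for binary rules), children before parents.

[0,4] S   <
  [0,1] "every" : S\PP
  [1,4] S\(S\PP)   <
    [1,3] NP   >
      [1,2] "bone" : NP/PP
      [2,3] "built" : PP
    [3,4] "cat" : (S\(S\PP))\NP

[0,1] S\PP  lex  "every"
[1,2] NP/PP  lex  "bone"
[2,3] PP  lex  "built"
[1,3] NP  >  k=2
[3,4] (S\(S\PP))\NP  lex  "cat"
[1,4] S\(S\PP)  <  k=3
[0,4] S  <  k=1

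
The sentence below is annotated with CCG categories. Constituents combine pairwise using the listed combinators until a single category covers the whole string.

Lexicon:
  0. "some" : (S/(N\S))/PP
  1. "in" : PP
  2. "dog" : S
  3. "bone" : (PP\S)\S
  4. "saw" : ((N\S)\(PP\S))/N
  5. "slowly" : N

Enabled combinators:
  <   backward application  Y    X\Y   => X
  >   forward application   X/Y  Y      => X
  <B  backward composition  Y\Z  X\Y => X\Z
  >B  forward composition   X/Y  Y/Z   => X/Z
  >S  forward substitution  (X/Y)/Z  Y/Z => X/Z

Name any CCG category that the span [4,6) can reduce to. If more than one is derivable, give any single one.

(N\S)\(PP\S)

[0,6] S   >
  [0,2] S/(N\S)   >
    [0,1] "some" : (S/(N\S))/PP
    [1,2] "in" : PP
  [2,6] N\S   <
    [2,4] PP\S   <
      [2,3] "dog" : S
      [3,4] "bone" : (PP\S)\S
    [4,6] (N\S)\(PP\S)   >
      [4,5] "saw" : ((N\S)\(PP\S))/N
      [5,6] "slowly" : N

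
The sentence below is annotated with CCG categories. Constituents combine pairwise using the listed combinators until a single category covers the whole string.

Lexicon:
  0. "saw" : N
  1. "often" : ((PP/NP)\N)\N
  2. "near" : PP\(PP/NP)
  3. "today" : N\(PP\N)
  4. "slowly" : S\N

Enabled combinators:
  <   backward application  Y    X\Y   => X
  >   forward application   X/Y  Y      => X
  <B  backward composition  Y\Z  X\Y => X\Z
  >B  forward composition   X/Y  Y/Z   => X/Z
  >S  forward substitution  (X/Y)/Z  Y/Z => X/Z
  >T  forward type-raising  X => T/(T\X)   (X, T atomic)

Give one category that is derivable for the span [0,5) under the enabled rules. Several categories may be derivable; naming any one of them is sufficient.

[0,5] S   <
  [0,4] N   <
    [0,3] PP\N   <B
      [0,2] (PP/NP)\N   <
        [0,1] "saw" : N
        [1,2] "often" : ((PP/NP)\N)\N
      [2,3] "near" : PP\(PP/NP)
    [3,4] "today" : N\(PP\N)
  [4,5] "slowly" : S\N

S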